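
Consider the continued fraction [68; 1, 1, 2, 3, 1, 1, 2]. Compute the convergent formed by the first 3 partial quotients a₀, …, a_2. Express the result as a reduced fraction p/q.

Build up convergents one term at a time:
a_0 = 68: 68/1
a_1 = 1: 69/1
a_2 = 1: 137/2

137/2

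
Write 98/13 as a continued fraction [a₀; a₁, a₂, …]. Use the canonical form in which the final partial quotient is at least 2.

[7; 1, 1, 6]

98 ÷ 13 → quotient 7, remainder 7
13 ÷ 7 → quotient 1, remainder 6
7 ÷ 6 → quotient 1, remainder 1
6 ÷ 1 → quotient 6, remainder 0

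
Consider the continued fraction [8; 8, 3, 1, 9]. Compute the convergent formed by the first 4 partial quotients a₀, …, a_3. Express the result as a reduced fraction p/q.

Work from the innermost term outward:
Start with 1.
3 + 1/(1/1) = 3 + 1/1 = 4/1
8 + 1/(4/1) = 8 + 1/4 = 33/4
8 + 1/(33/4) = 8 + 4/33 = 268/33

268/33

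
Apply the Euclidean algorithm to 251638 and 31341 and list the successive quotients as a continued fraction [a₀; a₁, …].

251638 ÷ 31341 → quotient 8, remainder 910
31341 ÷ 910 → quotient 34, remainder 401
910 ÷ 401 → quotient 2, remainder 108
401 ÷ 108 → quotient 3, remainder 77
108 ÷ 77 → quotient 1, remainder 31
77 ÷ 31 → quotient 2, remainder 15
31 ÷ 15 → quotient 2, remainder 1
15 ÷ 1 → quotient 15, remainder 0

[8; 34, 2, 3, 1, 2, 2, 15]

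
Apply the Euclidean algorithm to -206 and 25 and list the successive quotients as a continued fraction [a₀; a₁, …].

[-9; 1, 3, 6]

Repeatedly divide and take the remainder:
⌊-206/25⌋ = -9, remainder 19
⌊25/19⌋ = 1, remainder 6
⌊19/6⌋ = 3, remainder 1
⌊6/1⌋ = 6, remainder 0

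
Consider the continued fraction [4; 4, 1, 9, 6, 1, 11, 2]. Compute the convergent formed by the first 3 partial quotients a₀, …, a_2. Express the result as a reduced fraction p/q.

Start with 1.
4 + 1/(1/1) = 4 + 1/1 = 5/1
4 + 1/(5/1) = 4 + 1/5 = 21/5

21/5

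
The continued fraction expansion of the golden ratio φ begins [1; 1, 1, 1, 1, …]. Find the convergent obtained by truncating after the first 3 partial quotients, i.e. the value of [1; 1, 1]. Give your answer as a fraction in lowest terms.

a_0 = 1: 1/1
a_1 = 1: 2/1
a_2 = 1: 3/2

3/2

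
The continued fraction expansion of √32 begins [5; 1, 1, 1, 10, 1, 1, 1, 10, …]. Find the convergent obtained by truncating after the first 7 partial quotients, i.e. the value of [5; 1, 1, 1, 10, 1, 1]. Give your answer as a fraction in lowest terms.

Start with 1.
1 + 1/(1/1) = 1 + 1/1 = 2/1
10 + 1/(2/1) = 10 + 1/2 = 21/2
1 + 1/(21/2) = 1 + 2/21 = 23/21
1 + 1/(23/21) = 1 + 21/23 = 44/23
1 + 1/(44/23) = 1 + 23/44 = 67/44
5 + 1/(67/44) = 5 + 44/67 = 379/67

379/67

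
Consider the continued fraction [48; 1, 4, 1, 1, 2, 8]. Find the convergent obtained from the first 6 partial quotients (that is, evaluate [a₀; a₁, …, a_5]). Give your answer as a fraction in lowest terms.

1367/28

Use the convergent recurrence hₖ = aₖ·hₖ₋₁ + hₖ₋₂ (and likewise for the denominators kₖ):
a_0 = 48: 48/1
a_1 = 1: 49/1
a_2 = 4: 244/5
a_3 = 1: 293/6
a_4 = 1: 537/11
a_5 = 2: 1367/28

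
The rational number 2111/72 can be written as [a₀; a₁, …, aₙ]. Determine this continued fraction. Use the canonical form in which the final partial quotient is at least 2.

2111 = 29·72 + 23, so a_0 = 29
72 = 3·23 + 3, so a_1 = 3
23 = 7·3 + 2, so a_2 = 7
3 = 1·2 + 1, so a_3 = 1
2 = 2·1 + 0, so a_4 = 2

[29; 3, 7, 1, 2]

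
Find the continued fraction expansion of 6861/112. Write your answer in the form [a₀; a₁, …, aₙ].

⌊6861/112⌋ = 61, remainder 29
⌊112/29⌋ = 3, remainder 25
⌊29/25⌋ = 1, remainder 4
⌊25/4⌋ = 6, remainder 1
⌊4/1⌋ = 4, remainder 0

[61; 3, 1, 6, 4]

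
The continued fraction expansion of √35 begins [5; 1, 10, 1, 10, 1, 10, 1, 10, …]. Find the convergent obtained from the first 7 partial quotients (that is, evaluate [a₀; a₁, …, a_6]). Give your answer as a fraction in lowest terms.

Start with 10.
1 + 1/(10/1) = 1 + 1/10 = 11/10
10 + 1/(11/10) = 10 + 10/11 = 120/11
1 + 1/(120/11) = 1 + 11/120 = 131/120
10 + 1/(131/120) = 10 + 120/131 = 1430/131
1 + 1/(1430/131) = 1 + 131/1430 = 1561/1430
5 + 1/(1561/1430) = 5 + 1430/1561 = 9235/1561

9235/1561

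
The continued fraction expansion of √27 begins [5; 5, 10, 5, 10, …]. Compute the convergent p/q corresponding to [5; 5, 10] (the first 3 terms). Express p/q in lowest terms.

265/51

Start with 10.
5 + 1/(10/1) = 5 + 1/10 = 51/10
5 + 1/(51/10) = 5 + 10/51 = 265/51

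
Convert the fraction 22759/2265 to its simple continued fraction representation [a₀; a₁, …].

[10; 20, 1, 3, 1, 1, 5, 2]

22759 ÷ 2265 → quotient 10, remainder 109
2265 ÷ 109 → quotient 20, remainder 85
109 ÷ 85 → quotient 1, remainder 24
85 ÷ 24 → quotient 3, remainder 13
24 ÷ 13 → quotient 1, remainder 11
13 ÷ 11 → quotient 1, remainder 2
11 ÷ 2 → quotient 5, remainder 1
2 ÷ 1 → quotient 2, remainder 0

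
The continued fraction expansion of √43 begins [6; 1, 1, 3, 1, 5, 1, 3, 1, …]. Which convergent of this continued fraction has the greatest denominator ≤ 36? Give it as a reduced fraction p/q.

59/9

List convergents until the denominator exceeds the bound:
a_0 = 6: 6/1  (≤ bound)
a_1 = 1: 7/1  (≤ bound)
a_2 = 1: 13/2  (≤ bound)
a_3 = 3: 46/7  (≤ bound)
a_4 = 1: 59/9  (≤ bound)
a_5 = 5: 341/52  (> 36, stop)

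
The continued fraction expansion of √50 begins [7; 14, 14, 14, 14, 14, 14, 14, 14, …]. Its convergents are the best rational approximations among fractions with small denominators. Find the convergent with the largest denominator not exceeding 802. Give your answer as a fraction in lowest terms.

List convergents until the denominator exceeds the bound:
a_0 = 7: 7/1  (≤ bound)
a_1 = 14: 99/14  (≤ bound)
a_2 = 14: 1393/197  (≤ bound)
a_3 = 14: 19601/2772  (> 802, stop)

1393/197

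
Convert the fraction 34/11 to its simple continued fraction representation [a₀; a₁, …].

[3; 11]

34 ÷ 11 → quotient 3, remainder 1
11 ÷ 1 → quotient 11, remainder 0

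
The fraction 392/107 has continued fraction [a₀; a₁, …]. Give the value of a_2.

⌊392/107⌋ = 3, remainder 71
⌊107/71⌋ = 1, remainder 36
⌊71/36⌋ = 1, remainder 35

1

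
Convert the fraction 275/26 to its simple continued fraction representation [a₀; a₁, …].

275 ÷ 26 → quotient 10, remainder 15
26 ÷ 15 → quotient 1, remainder 11
15 ÷ 11 → quotient 1, remainder 4
11 ÷ 4 → quotient 2, remainder 3
4 ÷ 3 → quotient 1, remainder 1
3 ÷ 1 → quotient 3, remainder 0

[10; 1, 1, 2, 1, 3]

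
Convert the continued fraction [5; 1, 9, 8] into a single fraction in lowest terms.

a_0 = 5: 5/1
a_1 = 1: 6/1
a_2 = 9: 59/10
a_3 = 8: 478/81

478/81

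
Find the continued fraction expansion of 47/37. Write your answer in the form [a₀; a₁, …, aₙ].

[1; 3, 1, 2, 3]

Apply division with remainder until the remainder is 0:
47 ÷ 37 → quotient 1, remainder 10
37 ÷ 10 → quotient 3, remainder 7
10 ÷ 7 → quotient 1, remainder 3
7 ÷ 3 → quotient 2, remainder 1
3 ÷ 1 → quotient 3, remainder 0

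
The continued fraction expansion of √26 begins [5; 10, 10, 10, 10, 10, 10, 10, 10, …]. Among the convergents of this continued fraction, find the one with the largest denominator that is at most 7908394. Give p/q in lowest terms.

5357035/1050601

List convergents until the denominator exceeds the bound:
a_0 = 5: 5/1  (≤ bound)
a_1 = 10: 51/10  (≤ bound)
a_2 = 10: 515/101  (≤ bound)
a_3 = 10: 5201/1020  (≤ bound)
a_4 = 10: 52525/10301  (≤ bound)
a_5 = 10: 530451/104030  (≤ bound)
a_6 = 10: 5357035/1050601  (≤ bound)
a_7 = 10: 54100801/10610040  (> 7908394, stop)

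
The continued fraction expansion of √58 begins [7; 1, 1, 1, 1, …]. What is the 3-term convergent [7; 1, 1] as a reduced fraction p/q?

15/2

a_0 = 7: 7/1
a_1 = 1: 8/1
a_2 = 1: 15/2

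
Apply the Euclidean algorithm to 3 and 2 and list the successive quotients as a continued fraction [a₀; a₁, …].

3 = 1·2 + 1, so a_0 = 1
2 = 2·1 + 0, so a_1 = 2

[1; 2]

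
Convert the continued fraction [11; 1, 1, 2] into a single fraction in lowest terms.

58/5

Start with 2.
1 + 1/(2/1) = 1 + 1/2 = 3/2
1 + 1/(3/2) = 1 + 2/3 = 5/3
11 + 1/(5/3) = 11 + 3/5 = 58/5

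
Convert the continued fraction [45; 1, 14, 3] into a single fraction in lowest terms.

2113/46

Start with 3.
14 + 1/(3/1) = 14 + 1/3 = 43/3
1 + 1/(43/3) = 1 + 3/43 = 46/43
45 + 1/(46/43) = 45 + 43/46 = 2113/46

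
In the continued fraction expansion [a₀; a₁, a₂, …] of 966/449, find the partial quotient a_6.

Apply division with remainder until the remainder is 0:
966 ÷ 449 → quotient 2, remainder 68
449 ÷ 68 → quotient 6, remainder 41
68 ÷ 41 → quotient 1, remainder 27
41 ÷ 27 → quotient 1, remainder 14
27 ÷ 14 → quotient 1, remainder 13
14 ÷ 13 → quotient 1, remainder 1
13 ÷ 1 → quotient 13, remainder 0

13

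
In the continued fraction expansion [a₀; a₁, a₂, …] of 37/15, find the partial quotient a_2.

7

Apply division with remainder until the remainder is 0:
37 = 2·15 + 7, so a_0 = 2
15 = 2·7 + 1, so a_1 = 2
7 = 7·1 + 0, so a_2 = 7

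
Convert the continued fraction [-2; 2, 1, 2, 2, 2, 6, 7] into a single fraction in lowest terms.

-3442/2111

Collapse the nested fraction from the inside out:
Start with 7.
6 + 1/(7/1) = 6 + 1/7 = 43/7
2 + 1/(43/7) = 2 + 7/43 = 93/43
2 + 1/(93/43) = 2 + 43/93 = 229/93
2 + 1/(229/93) = 2 + 93/229 = 551/229
1 + 1/(551/229) = 1 + 229/551 = 780/551
2 + 1/(780/551) = 2 + 551/780 = 2111/780
-2 + 1/(2111/780) = -2 + 780/2111 = -3442/2111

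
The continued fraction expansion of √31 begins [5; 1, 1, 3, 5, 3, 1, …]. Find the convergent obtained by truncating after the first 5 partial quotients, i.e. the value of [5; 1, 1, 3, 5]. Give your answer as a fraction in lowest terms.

206/37

Collapse the nested fraction from the inside out:
Start with 5.
3 + 1/(5/1) = 3 + 1/5 = 16/5
1 + 1/(16/5) = 1 + 5/16 = 21/16
1 + 1/(21/16) = 1 + 16/21 = 37/21
5 + 1/(37/21) = 5 + 21/37 = 206/37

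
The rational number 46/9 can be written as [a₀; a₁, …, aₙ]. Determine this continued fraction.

Run the Euclidean algorithm, recording each quotient:
46 ÷ 9 → quotient 5, remainder 1
9 ÷ 1 → quotient 9, remainder 0

[5; 9]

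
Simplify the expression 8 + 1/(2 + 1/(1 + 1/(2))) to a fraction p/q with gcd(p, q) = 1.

Collapse the nested fraction from the inside out:
Start with 2.
1 + 1/(2/1) = 1 + 1/2 = 3/2
2 + 1/(3/2) = 2 + 2/3 = 8/3
8 + 1/(8/3) = 8 + 3/8 = 67/8

67/8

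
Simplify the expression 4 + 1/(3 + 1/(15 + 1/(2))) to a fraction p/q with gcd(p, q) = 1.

Compute successive convergents:
a_0 = 4: 4/1
a_1 = 3: 13/3
a_2 = 15: 199/46
a_3 = 2: 411/95

411/95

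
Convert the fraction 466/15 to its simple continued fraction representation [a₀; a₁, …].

466 = 31·15 + 1, so a_0 = 31
15 = 15·1 + 0, so a_1 = 15

[31; 15]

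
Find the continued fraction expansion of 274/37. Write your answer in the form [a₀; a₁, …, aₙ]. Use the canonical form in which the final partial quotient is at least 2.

⌊274/37⌋ = 7, remainder 15
⌊37/15⌋ = 2, remainder 7
⌊15/7⌋ = 2, remainder 1
⌊7/1⌋ = 7, remainder 0

[7; 2, 2, 7]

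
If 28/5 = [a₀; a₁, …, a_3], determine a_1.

Repeatedly divide and take the remainder:
⌊28/5⌋ = 5, remainder 3
⌊5/3⌋ = 1, remainder 2

1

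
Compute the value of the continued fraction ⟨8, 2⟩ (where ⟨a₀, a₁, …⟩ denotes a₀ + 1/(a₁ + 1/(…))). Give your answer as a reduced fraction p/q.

17/2

Start with 2.
8 + 1/(2/1) = 8 + 1/2 = 17/2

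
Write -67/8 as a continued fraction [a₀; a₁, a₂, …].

[-9; 1, 1, 1, 2]

-67 = -9·8 + 5, so a_0 = -9
8 = 1·5 + 3, so a_1 = 1
5 = 1·3 + 2, so a_2 = 1
3 = 1·2 + 1, so a_3 = 1
2 = 2·1 + 0, so a_4 = 2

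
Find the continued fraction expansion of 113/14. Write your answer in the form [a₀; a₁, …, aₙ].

[8; 14]

⌊113/14⌋ = 8, remainder 1
⌊14/1⌋ = 14, remainder 0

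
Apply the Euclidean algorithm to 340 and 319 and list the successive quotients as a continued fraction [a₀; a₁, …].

340 ÷ 319 → quotient 1, remainder 21
319 ÷ 21 → quotient 15, remainder 4
21 ÷ 4 → quotient 5, remainder 1
4 ÷ 1 → quotient 4, remainder 0

[1; 15, 5, 4]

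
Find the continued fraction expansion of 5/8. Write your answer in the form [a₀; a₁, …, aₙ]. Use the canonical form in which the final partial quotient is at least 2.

[0; 1, 1, 1, 2]

Repeatedly divide and take the remainder:
⌊5/8⌋ = 0, remainder 5
⌊8/5⌋ = 1, remainder 3
⌊5/3⌋ = 1, remainder 2
⌊3/2⌋ = 1, remainder 1
⌊2/1⌋ = 2, remainder 0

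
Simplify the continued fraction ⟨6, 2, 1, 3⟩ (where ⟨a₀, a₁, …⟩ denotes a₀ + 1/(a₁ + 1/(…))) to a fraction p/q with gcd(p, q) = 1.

a_0 = 6: 6/1
a_1 = 2: 13/2
a_2 = 1: 19/3
a_3 = 3: 70/11

70/11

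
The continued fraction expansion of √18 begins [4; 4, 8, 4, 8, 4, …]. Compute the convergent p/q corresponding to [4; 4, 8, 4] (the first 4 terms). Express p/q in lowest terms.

Work from the innermost term outward:
Start with 4.
8 + 1/(4/1) = 8 + 1/4 = 33/4
4 + 1/(33/4) = 4 + 4/33 = 136/33
4 + 1/(136/33) = 4 + 33/136 = 577/136

577/136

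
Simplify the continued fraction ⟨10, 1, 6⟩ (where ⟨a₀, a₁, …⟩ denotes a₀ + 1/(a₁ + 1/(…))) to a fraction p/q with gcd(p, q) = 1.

76/7

Use the convergent recurrence hₖ = aₖ·hₖ₋₁ + hₖ₋₂ (and likewise for the denominators kₖ):
a_0 = 10: 10/1
a_1 = 1: 11/1
a_2 = 6: 76/7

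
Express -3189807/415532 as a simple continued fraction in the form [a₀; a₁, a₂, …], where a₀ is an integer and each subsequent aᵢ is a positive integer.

[-8; 3, 11, 29, 2, 3, 5, 11]

-3189807 = -8·415532 + 134449, so a_0 = -8
415532 = 3·134449 + 12185, so a_1 = 3
134449 = 11·12185 + 414, so a_2 = 11
12185 = 29·414 + 179, so a_3 = 29
414 = 2·179 + 56, so a_4 = 2
179 = 3·56 + 11, so a_5 = 3
56 = 5·11 + 1, so a_6 = 5
11 = 11·1 + 0, so a_7 = 11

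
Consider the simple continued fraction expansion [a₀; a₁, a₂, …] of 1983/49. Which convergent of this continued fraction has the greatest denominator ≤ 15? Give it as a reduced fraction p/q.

a_0 = 40: 40/1  (≤ bound)
a_1 = 2: 81/2  (≤ bound)
a_2 = 7: 607/15  (≤ bound)
a_3 = 1: 688/17  (> 15, stop)

607/15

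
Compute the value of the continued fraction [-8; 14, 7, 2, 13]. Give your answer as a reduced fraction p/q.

-22638/2855

Use the convergent recurrence hₖ = aₖ·hₖ₋₁ + hₖ₋₂ (and likewise for the denominators kₖ):
a_0 = -8: -8/1
a_1 = 14: -111/14
a_2 = 7: -785/99
a_3 = 2: -1681/212
a_4 = 13: -22638/2855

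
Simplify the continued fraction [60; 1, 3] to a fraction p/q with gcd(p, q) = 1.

243/4

Compute successive convergents:
a_0 = 60: 60/1
a_1 = 1: 61/1
a_2 = 3: 243/4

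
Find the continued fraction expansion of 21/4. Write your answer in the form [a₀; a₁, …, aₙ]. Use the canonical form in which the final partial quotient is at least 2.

⌊21/4⌋ = 5, remainder 1
⌊4/1⌋ = 4, remainder 0

[5; 4]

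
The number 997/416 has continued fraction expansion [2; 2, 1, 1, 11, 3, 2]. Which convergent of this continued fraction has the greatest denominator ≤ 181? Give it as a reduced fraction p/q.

429/179

a_0 = 2: 2/1  (≤ bound)
a_1 = 2: 5/2  (≤ bound)
a_2 = 1: 7/3  (≤ bound)
a_3 = 1: 12/5  (≤ bound)
a_4 = 11: 139/58  (≤ bound)
a_5 = 3: 429/179  (≤ bound)
a_6 = 2: 997/416  (> 181, stop)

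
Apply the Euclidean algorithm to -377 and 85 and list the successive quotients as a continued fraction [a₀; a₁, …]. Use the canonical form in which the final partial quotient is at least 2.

[-5; 1, 1, 3, 2, 1, 3]

Apply division with remainder until the remainder is 0:
-377 ÷ 85 → quotient -5, remainder 48
85 ÷ 48 → quotient 1, remainder 37
48 ÷ 37 → quotient 1, remainder 11
37 ÷ 11 → quotient 3, remainder 4
11 ÷ 4 → quotient 2, remainder 3
4 ÷ 3 → quotient 1, remainder 1
3 ÷ 1 → quotient 3, remainder 0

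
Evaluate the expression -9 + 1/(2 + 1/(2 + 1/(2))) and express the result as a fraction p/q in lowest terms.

Collapse the nested fraction from the inside out:
Start with 2.
2 + 1/(2/1) = 2 + 1/2 = 5/2
2 + 1/(5/2) = 2 + 2/5 = 12/5
-9 + 1/(12/5) = -9 + 5/12 = -103/12

-103/12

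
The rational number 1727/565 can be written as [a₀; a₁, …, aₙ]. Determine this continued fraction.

1727 ÷ 565 → quotient 3, remainder 32
565 ÷ 32 → quotient 17, remainder 21
32 ÷ 21 → quotient 1, remainder 11
21 ÷ 11 → quotient 1, remainder 10
11 ÷ 10 → quotient 1, remainder 1
10 ÷ 1 → quotient 10, remainder 0

[3; 17, 1, 1, 1, 10]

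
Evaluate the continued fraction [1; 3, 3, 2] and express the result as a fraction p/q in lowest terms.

a_0 = 1: 1/1
a_1 = 3: 4/3
a_2 = 3: 13/10
a_3 = 2: 30/23

30/23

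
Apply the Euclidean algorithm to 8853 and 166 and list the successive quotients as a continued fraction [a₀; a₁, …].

[53; 3, 55]

8853 = 53·166 + 55, so a_0 = 53
166 = 3·55 + 1, so a_1 = 3
55 = 55·1 + 0, so a_2 = 55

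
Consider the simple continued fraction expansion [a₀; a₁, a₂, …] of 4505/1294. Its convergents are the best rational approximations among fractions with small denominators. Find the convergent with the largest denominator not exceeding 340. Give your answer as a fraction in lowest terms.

94/27

a_0 = 3: 3/1  (≤ bound)
a_1 = 2: 7/2  (≤ bound)
a_2 = 12: 87/25  (≤ bound)
a_3 = 1: 94/27  (≤ bound)
a_4 = 47: 4505/1294  (> 340, stop)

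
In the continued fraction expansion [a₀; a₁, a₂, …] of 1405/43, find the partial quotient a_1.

1

1405 = 32·43 + 29, so a_0 = 32
43 = 1·29 + 14, so a_1 = 1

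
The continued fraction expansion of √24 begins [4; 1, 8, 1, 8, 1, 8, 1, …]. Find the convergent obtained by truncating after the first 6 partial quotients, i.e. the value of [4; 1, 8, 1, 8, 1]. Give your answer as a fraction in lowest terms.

a_0 = 4: 4/1
a_1 = 1: 5/1
a_2 = 8: 44/9
a_3 = 1: 49/10
a_4 = 8: 436/89
a_5 = 1: 485/99

485/99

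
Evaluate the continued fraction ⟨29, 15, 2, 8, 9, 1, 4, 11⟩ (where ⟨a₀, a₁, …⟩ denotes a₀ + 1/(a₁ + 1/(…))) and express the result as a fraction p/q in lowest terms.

Start with 11.
4 + 1/(11/1) = 4 + 1/11 = 45/11
1 + 1/(45/11) = 1 + 11/45 = 56/45
9 + 1/(56/45) = 9 + 45/56 = 549/56
8 + 1/(549/56) = 8 + 56/549 = 4448/549
2 + 1/(4448/549) = 2 + 549/4448 = 9445/4448
15 + 1/(9445/4448) = 15 + 4448/9445 = 146123/9445
29 + 1/(146123/9445) = 29 + 9445/146123 = 4247012/146123

4247012/146123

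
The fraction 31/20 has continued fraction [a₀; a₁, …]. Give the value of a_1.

1

31 = 1·20 + 11, so a_0 = 1
20 = 1·11 + 9, so a_1 = 1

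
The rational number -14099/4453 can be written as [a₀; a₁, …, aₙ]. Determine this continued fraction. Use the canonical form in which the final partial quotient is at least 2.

[-4; 1, 5, 56, 1, 12]

Apply division with remainder until the remainder is 0:
-14099 = -4·4453 + 3713, so a_0 = -4
4453 = 1·3713 + 740, so a_1 = 1
3713 = 5·740 + 13, so a_2 = 5
740 = 56·13 + 12, so a_3 = 56
13 = 1·12 + 1, so a_4 = 1
12 = 12·1 + 0, so a_5 = 12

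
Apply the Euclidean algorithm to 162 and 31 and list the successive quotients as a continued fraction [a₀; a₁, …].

[5; 4, 2, 3]

162 = 5·31 + 7, so a_0 = 5
31 = 4·7 + 3, so a_1 = 4
7 = 2·3 + 1, so a_2 = 2
3 = 3·1 + 0, so a_3 = 3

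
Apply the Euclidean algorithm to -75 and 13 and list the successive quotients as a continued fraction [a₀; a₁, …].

[-6; 4, 3]

Run the Euclidean algorithm, recording each quotient:
⌊-75/13⌋ = -6, remainder 3
⌊13/3⌋ = 4, remainder 1
⌊3/1⌋ = 3, remainder 0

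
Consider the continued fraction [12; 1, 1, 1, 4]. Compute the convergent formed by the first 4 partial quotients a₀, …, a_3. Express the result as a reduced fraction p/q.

38/3

a_0 = 12: 12/1
a_1 = 1: 13/1
a_2 = 1: 25/2
a_3 = 1: 38/3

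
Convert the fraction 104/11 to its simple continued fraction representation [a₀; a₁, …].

[9; 2, 5]

⌊104/11⌋ = 9, remainder 5
⌊11/5⌋ = 2, remainder 1
⌊5/1⌋ = 5, remainder 0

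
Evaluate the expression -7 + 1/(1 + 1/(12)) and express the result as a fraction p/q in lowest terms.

Start with 12.
1 + 1/(12/1) = 1 + 1/12 = 13/12
-7 + 1/(13/12) = -7 + 12/13 = -79/13

-79/13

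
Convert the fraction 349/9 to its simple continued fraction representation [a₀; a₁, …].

Repeatedly divide and take the remainder:
349 = 38·9 + 7, so a_0 = 38
9 = 1·7 + 2, so a_1 = 1
7 = 3·2 + 1, so a_2 = 3
2 = 2·1 + 0, so a_3 = 2

[38; 1, 3, 2]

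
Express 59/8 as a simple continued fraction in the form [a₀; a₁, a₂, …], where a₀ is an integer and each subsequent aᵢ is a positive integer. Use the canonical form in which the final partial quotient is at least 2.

Apply division with remainder until the remainder is 0:
⌊59/8⌋ = 7, remainder 3
⌊8/3⌋ = 2, remainder 2
⌊3/2⌋ = 1, remainder 1
⌊2/1⌋ = 2, remainder 0

[7; 2, 1, 2]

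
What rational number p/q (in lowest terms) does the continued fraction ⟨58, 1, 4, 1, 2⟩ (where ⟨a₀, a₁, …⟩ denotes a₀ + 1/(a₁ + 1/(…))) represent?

1000/17

Start with 2.
1 + 1/(2/1) = 1 + 1/2 = 3/2
4 + 1/(3/2) = 4 + 2/3 = 14/3
1 + 1/(14/3) = 1 + 3/14 = 17/14
58 + 1/(17/14) = 58 + 14/17 = 1000/17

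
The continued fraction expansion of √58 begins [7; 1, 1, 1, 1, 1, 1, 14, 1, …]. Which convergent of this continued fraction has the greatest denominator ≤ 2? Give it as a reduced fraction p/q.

List convergents until the denominator exceeds the bound:
a_0 = 7: 7/1  (≤ bound)
a_1 = 1: 8/1  (≤ bound)
a_2 = 1: 15/2  (≤ bound)
a_3 = 1: 23/3  (> 2, stop)

15/2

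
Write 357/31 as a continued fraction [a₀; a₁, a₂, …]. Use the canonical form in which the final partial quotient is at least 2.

Run the Euclidean algorithm, recording each quotient:
357 ÷ 31 → quotient 11, remainder 16
31 ÷ 16 → quotient 1, remainder 15
16 ÷ 15 → quotient 1, remainder 1
15 ÷ 1 → quotient 15, remainder 0

[11; 1, 1, 15]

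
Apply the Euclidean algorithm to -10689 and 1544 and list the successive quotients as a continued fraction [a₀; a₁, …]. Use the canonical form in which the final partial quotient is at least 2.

[-7; 12, 1, 38, 1, 2]

Run the Euclidean algorithm, recording each quotient:
-10689 = -7·1544 + 119, so a_0 = -7
1544 = 12·119 + 116, so a_1 = 12
119 = 1·116 + 3, so a_2 = 1
116 = 38·3 + 2, so a_3 = 38
3 = 1·2 + 1, so a_4 = 1
2 = 2·1 + 0, so a_5 = 2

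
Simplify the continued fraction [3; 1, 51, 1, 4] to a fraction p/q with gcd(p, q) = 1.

Build up convergents one term at a time:
a_0 = 3: 3/1
a_1 = 1: 4/1
a_2 = 51: 207/52
a_3 = 1: 211/53
a_4 = 4: 1051/264

1051/264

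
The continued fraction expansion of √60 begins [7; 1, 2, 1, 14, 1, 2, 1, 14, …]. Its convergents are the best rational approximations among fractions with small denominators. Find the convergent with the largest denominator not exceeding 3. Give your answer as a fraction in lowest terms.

23/3

List convergents until the denominator exceeds the bound:
a_0 = 7: 7/1  (≤ bound)
a_1 = 1: 8/1  (≤ bound)
a_2 = 2: 23/3  (≤ bound)
a_3 = 1: 31/4  (> 3, stop)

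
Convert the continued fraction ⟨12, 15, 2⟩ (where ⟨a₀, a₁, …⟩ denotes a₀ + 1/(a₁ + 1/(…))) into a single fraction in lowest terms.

a_0 = 12: 12/1
a_1 = 15: 181/15
a_2 = 2: 374/31

374/31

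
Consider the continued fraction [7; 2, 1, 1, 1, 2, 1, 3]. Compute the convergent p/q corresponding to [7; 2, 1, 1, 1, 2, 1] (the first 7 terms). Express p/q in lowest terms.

Collapse the nested fraction from the inside out:
Start with 1.
2 + 1/(1/1) = 2 + 1/1 = 3/1
1 + 1/(3/1) = 1 + 1/3 = 4/3
1 + 1/(4/3) = 1 + 3/4 = 7/4
1 + 1/(7/4) = 1 + 4/7 = 11/7
2 + 1/(11/7) = 2 + 7/11 = 29/11
7 + 1/(29/11) = 7 + 11/29 = 214/29

214/29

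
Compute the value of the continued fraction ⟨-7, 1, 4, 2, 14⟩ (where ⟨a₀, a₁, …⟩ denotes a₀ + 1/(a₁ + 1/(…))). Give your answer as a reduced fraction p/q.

-983/159

a_0 = -7: -7/1
a_1 = 1: -6/1
a_2 = 4: -31/5
a_3 = 2: -68/11
a_4 = 14: -983/159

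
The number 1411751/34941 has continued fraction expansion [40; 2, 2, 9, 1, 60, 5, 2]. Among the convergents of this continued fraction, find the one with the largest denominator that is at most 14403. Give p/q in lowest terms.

127959/3167

a_0 = 40: 40/1  (≤ bound)
a_1 = 2: 81/2  (≤ bound)
a_2 = 2: 202/5  (≤ bound)
a_3 = 9: 1899/47  (≤ bound)
a_4 = 1: 2101/52  (≤ bound)
a_5 = 60: 127959/3167  (≤ bound)
a_6 = 5: 641896/15887  (> 14403, stop)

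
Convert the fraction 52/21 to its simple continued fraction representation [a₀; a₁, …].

[2; 2, 10]

52 ÷ 21 → quotient 2, remainder 10
21 ÷ 10 → quotient 2, remainder 1
10 ÷ 1 → quotient 10, remainder 0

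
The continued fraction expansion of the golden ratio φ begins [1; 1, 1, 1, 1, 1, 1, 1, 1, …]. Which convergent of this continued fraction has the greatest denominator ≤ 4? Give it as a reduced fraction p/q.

5/3

a_0 = 1: 1/1  (≤ bound)
a_1 = 1: 2/1  (≤ bound)
a_2 = 1: 3/2  (≤ bound)
a_3 = 1: 5/3  (≤ bound)
a_4 = 1: 8/5  (> 4, stop)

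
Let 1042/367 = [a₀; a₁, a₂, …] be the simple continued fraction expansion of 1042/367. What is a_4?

Apply division with remainder until the remainder is 0:
1042 = 2·367 + 308, so a_0 = 2
367 = 1·308 + 59, so a_1 = 1
308 = 5·59 + 13, so a_2 = 5
59 = 4·13 + 7, so a_3 = 4
13 = 1·7 + 6, so a_4 = 1

1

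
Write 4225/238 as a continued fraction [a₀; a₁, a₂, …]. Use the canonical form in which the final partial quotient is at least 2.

[17; 1, 3, 29, 2]

4225 = 17·238 + 179, so a_0 = 17
238 = 1·179 + 59, so a_1 = 1
179 = 3·59 + 2, so a_2 = 3
59 = 29·2 + 1, so a_3 = 29
2 = 2·1 + 0, so a_4 = 2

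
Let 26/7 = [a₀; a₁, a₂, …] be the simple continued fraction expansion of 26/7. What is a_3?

2

26 ÷ 7 → quotient 3, remainder 5
7 ÷ 5 → quotient 1, remainder 2
5 ÷ 2 → quotient 2, remainder 1
2 ÷ 1 → quotient 2, remainder 0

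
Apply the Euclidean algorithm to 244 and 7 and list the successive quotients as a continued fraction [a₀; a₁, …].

244 ÷ 7 → quotient 34, remainder 6
7 ÷ 6 → quotient 1, remainder 1
6 ÷ 1 → quotient 6, remainder 0

[34; 1, 6]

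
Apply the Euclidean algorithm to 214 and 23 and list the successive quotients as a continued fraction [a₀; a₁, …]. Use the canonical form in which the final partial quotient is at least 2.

[9; 3, 3, 2]

Repeatedly divide and take the remainder:
214 = 9·23 + 7, so a_0 = 9
23 = 3·7 + 2, so a_1 = 3
7 = 3·2 + 1, so a_2 = 3
2 = 2·1 + 0, so a_3 = 2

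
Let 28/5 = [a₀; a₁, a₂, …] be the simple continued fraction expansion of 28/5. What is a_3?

2

28 = 5·5 + 3, so a_0 = 5
5 = 1·3 + 2, so a_1 = 1
3 = 1·2 + 1, so a_2 = 1
2 = 2·1 + 0, so a_3 = 2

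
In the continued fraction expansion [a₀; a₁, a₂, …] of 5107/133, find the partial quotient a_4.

Repeatedly divide and take the remainder:
5107 = 38·133 + 53, so a_0 = 38
133 = 2·53 + 27, so a_1 = 2
53 = 1·27 + 26, so a_2 = 1
27 = 1·26 + 1, so a_3 = 1
26 = 26·1 + 0, so a_4 = 26

26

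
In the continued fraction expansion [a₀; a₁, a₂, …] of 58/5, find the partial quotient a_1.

⌊58/5⌋ = 11, remainder 3
⌊5/3⌋ = 1, remainder 2

1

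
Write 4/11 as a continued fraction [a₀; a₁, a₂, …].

[0; 2, 1, 3]

⌊4/11⌋ = 0, remainder 4
⌊11/4⌋ = 2, remainder 3
⌊4/3⌋ = 1, remainder 1
⌊3/1⌋ = 3, remainder 0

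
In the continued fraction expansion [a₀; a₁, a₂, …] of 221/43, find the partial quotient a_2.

6

221 ÷ 43 → quotient 5, remainder 6
43 ÷ 6 → quotient 7, remainder 1
6 ÷ 1 → quotient 6, remainder 0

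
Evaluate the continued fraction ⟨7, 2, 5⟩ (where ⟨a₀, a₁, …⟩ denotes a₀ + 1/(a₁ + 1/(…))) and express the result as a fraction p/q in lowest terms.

Build up convergents one term at a time:
a_0 = 7: 7/1
a_1 = 2: 15/2
a_2 = 5: 82/11

82/11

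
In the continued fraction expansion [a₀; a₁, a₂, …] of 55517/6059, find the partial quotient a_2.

6

Run the Euclidean algorithm, recording each quotient:
55517 ÷ 6059 → quotient 9, remainder 986
6059 ÷ 986 → quotient 6, remainder 143
986 ÷ 143 → quotient 6, remainder 128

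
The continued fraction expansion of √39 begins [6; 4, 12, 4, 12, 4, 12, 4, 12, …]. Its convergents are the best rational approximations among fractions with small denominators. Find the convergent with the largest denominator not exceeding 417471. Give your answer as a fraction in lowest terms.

List convergents until the denominator exceeds the bound:
a_0 = 6: 6/1  (≤ bound)
a_1 = 4: 25/4  (≤ bound)
a_2 = 12: 306/49  (≤ bound)
a_3 = 4: 1249/200  (≤ bound)
a_4 = 12: 15294/2449  (≤ bound)
a_5 = 4: 62425/9996  (≤ bound)
a_6 = 12: 764394/122401  (≤ bound)
a_7 = 4: 3120001/499600  (> 417471, stop)

764394/122401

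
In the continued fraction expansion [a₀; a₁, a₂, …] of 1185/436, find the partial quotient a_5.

5

1185 = 2·436 + 313, so a_0 = 2
436 = 1·313 + 123, so a_1 = 1
313 = 2·123 + 67, so a_2 = 2
123 = 1·67 + 56, so a_3 = 1
67 = 1·56 + 11, so a_4 = 1
56 = 5·11 + 1, so a_5 = 5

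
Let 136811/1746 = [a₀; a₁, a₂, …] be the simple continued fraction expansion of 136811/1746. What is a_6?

Run the Euclidean algorithm, recording each quotient:
136811 ÷ 1746 → quotient 78, remainder 623
1746 ÷ 623 → quotient 2, remainder 500
623 ÷ 500 → quotient 1, remainder 123
500 ÷ 123 → quotient 4, remainder 8
123 ÷ 8 → quotient 15, remainder 3
8 ÷ 3 → quotient 2, remainder 2
3 ÷ 2 → quotient 1, remainder 1

1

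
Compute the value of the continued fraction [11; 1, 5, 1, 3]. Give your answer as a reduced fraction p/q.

Collapse the nested fraction from the inside out:
Start with 3.
1 + 1/(3/1) = 1 + 1/3 = 4/3
5 + 1/(4/3) = 5 + 3/4 = 23/4
1 + 1/(23/4) = 1 + 4/23 = 27/23
11 + 1/(27/23) = 11 + 23/27 = 320/27

320/27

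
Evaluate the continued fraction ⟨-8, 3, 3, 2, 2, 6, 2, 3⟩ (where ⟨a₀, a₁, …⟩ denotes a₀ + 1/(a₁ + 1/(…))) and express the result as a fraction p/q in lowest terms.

-20634/2681

Work from the innermost term outward:
Start with 3.
2 + 1/(3/1) = 2 + 1/3 = 7/3
6 + 1/(7/3) = 6 + 3/7 = 45/7
2 + 1/(45/7) = 2 + 7/45 = 97/45
2 + 1/(97/45) = 2 + 45/97 = 239/97
3 + 1/(239/97) = 3 + 97/239 = 814/239
3 + 1/(814/239) = 3 + 239/814 = 2681/814
-8 + 1/(2681/814) = -8 + 814/2681 = -20634/2681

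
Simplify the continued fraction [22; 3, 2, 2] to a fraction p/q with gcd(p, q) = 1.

Starting at the tail and folding back:
Start with 2.
2 + 1/(2/1) = 2 + 1/2 = 5/2
3 + 1/(5/2) = 3 + 2/5 = 17/5
22 + 1/(17/5) = 22 + 5/17 = 379/17

379/17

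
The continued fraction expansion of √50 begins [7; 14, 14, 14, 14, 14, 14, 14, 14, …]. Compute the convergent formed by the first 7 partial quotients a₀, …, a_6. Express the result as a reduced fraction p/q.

54608393/7722793

a_0 = 7: 7/1
a_1 = 14: 99/14
a_2 = 14: 1393/197
a_3 = 14: 19601/2772
a_4 = 14: 275807/39005
a_5 = 14: 3880899/548842
a_6 = 14: 54608393/7722793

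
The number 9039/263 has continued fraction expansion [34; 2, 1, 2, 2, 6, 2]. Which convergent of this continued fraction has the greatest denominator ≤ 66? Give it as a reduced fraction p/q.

653/19

a_0 = 34: 34/1  (≤ bound)
a_1 = 2: 69/2  (≤ bound)
a_2 = 1: 103/3  (≤ bound)
a_3 = 2: 275/8  (≤ bound)
a_4 = 2: 653/19  (≤ bound)
a_5 = 6: 4193/122  (> 66, stop)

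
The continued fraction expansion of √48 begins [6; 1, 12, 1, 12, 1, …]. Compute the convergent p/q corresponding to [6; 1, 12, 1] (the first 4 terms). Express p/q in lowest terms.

97/14

a_0 = 6: 6/1
a_1 = 1: 7/1
a_2 = 12: 90/13
a_3 = 1: 97/14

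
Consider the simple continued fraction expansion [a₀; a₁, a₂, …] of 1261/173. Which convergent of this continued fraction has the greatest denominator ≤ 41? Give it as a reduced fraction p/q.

List convergents until the denominator exceeds the bound:
a_0 = 7: 7/1  (≤ bound)
a_1 = 3: 22/3  (≤ bound)
a_2 = 2: 51/7  (≤ bound)
a_3 = 5: 277/38  (≤ bound)
a_4 = 1: 328/45  (> 41, stop)

277/38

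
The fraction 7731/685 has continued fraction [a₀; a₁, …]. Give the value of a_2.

Run the Euclidean algorithm, recording each quotient:
7731 ÷ 685 → quotient 11, remainder 196
685 ÷ 196 → quotient 3, remainder 97
196 ÷ 97 → quotient 2, remainder 2

2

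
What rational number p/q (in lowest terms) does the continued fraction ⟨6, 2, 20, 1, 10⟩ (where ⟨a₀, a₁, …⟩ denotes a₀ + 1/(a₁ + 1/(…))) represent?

Use the convergent recurrence hₖ = aₖ·hₖ₋₁ + hₖ₋₂ (and likewise for the denominators kₖ):
a_0 = 6: 6/1
a_1 = 2: 13/2
a_2 = 20: 266/41
a_3 = 1: 279/43
a_4 = 10: 3056/471

3056/471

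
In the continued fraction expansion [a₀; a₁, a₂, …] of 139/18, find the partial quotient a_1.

1

⌊139/18⌋ = 7, remainder 13
⌊18/13⌋ = 1, remainder 5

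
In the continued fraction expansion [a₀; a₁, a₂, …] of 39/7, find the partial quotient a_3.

39 = 5·7 + 4, so a_0 = 5
7 = 1·4 + 3, so a_1 = 1
4 = 1·3 + 1, so a_2 = 1
3 = 3·1 + 0, so a_3 = 3

3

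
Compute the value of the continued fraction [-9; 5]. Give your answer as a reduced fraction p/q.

a_0 = -9: -9/1
a_1 = 5: -44/5

-44/5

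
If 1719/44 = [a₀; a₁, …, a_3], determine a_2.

Apply division with remainder until the remainder is 0:
⌊1719/44⌋ = 39, remainder 3
⌊44/3⌋ = 14, remainder 2
⌊3/2⌋ = 1, remainder 1

1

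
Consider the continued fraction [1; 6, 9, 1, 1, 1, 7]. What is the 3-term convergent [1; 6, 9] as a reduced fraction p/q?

a_0 = 1: 1/1
a_1 = 6: 7/6
a_2 = 9: 64/55

64/55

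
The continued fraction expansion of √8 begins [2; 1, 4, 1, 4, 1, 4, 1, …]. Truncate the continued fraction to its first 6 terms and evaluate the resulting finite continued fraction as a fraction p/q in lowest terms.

Starting at the tail and folding back:
Start with 1.
4 + 1/(1/1) = 4 + 1/1 = 5/1
1 + 1/(5/1) = 1 + 1/5 = 6/5
4 + 1/(6/5) = 4 + 5/6 = 29/6
1 + 1/(29/6) = 1 + 6/29 = 35/29
2 + 1/(35/29) = 2 + 29/35 = 99/35

99/35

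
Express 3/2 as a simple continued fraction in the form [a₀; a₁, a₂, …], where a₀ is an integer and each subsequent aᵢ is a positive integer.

⌊3/2⌋ = 1, remainder 1
⌊2/1⌋ = 2, remainder 0

[1; 2]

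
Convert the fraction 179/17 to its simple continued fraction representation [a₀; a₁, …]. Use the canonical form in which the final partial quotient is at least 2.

[10; 1, 1, 8]

179 = 10·17 + 9, so a_0 = 10
17 = 1·9 + 8, so a_1 = 1
9 = 1·8 + 1, so a_2 = 1
8 = 8·1 + 0, so a_3 = 8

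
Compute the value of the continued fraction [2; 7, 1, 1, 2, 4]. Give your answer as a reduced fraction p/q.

356/167

a_0 = 2: 2/1
a_1 = 7: 15/7
a_2 = 1: 17/8
a_3 = 1: 32/15
a_4 = 2: 81/38
a_5 = 4: 356/167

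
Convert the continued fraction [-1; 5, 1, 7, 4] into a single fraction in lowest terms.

a_0 = -1: -1/1
a_1 = 5: -4/5
a_2 = 1: -5/6
a_3 = 7: -39/47
a_4 = 4: -161/194

-161/194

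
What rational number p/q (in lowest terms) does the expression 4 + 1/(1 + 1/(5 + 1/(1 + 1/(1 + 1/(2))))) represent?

160/33

Start with 2.
1 + 1/(2/1) = 1 + 1/2 = 3/2
1 + 1/(3/2) = 1 + 2/3 = 5/3
5 + 1/(5/3) = 5 + 3/5 = 28/5
1 + 1/(28/5) = 1 + 5/28 = 33/28
4 + 1/(33/28) = 4 + 28/33 = 160/33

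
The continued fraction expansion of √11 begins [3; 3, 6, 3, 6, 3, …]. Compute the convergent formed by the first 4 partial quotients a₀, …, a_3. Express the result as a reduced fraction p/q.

199/60

Work from the innermost term outward:
Start with 3.
6 + 1/(3/1) = 6 + 1/3 = 19/3
3 + 1/(19/3) = 3 + 3/19 = 60/19
3 + 1/(60/19) = 3 + 19/60 = 199/60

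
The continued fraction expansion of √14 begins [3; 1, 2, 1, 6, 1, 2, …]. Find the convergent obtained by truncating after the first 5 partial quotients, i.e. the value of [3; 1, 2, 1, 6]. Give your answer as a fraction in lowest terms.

101/27

a_0 = 3: 3/1
a_1 = 1: 4/1
a_2 = 2: 11/3
a_3 = 1: 15/4
a_4 = 6: 101/27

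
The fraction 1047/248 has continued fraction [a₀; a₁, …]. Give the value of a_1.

1047 ÷ 248 → quotient 4, remainder 55
248 ÷ 55 → quotient 4, remainder 28

4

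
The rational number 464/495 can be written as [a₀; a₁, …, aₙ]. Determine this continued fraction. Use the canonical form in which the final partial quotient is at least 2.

464 ÷ 495 → quotient 0, remainder 464
495 ÷ 464 → quotient 1, remainder 31
464 ÷ 31 → quotient 14, remainder 30
31 ÷ 30 → quotient 1, remainder 1
30 ÷ 1 → quotient 30, remainder 0

[0; 1, 14, 1, 30]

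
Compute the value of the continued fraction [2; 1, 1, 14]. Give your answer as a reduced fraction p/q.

73/29

Start with 14.
1 + 1/(14/1) = 1 + 1/14 = 15/14
1 + 1/(15/14) = 1 + 14/15 = 29/15
2 + 1/(29/15) = 2 + 15/29 = 73/29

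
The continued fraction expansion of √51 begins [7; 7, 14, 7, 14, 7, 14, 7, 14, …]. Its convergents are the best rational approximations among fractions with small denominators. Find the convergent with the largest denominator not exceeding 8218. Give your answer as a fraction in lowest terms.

4999/700

a_0 = 7: 7/1  (≤ bound)
a_1 = 7: 50/7  (≤ bound)
a_2 = 14: 707/99  (≤ bound)
a_3 = 7: 4999/700  (≤ bound)
a_4 = 14: 70693/9899  (> 8218, stop)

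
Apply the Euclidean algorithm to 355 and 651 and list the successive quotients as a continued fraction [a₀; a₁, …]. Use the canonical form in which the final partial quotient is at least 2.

Run the Euclidean algorithm, recording each quotient:
⌊355/651⌋ = 0, remainder 355
⌊651/355⌋ = 1, remainder 296
⌊355/296⌋ = 1, remainder 59
⌊296/59⌋ = 5, remainder 1
⌊59/1⌋ = 59, remainder 0

[0; 1, 1, 5, 59]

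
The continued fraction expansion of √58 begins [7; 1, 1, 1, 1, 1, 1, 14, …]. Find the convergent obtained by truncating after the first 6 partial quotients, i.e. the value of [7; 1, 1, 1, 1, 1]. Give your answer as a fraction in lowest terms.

a_0 = 7: 7/1
a_1 = 1: 8/1
a_2 = 1: 15/2
a_3 = 1: 23/3
a_4 = 1: 38/5
a_5 = 1: 61/8

61/8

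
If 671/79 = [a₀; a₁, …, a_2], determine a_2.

39

⌊671/79⌋ = 8, remainder 39
⌊79/39⌋ = 2, remainder 1
⌊39/1⌋ = 39, remainder 0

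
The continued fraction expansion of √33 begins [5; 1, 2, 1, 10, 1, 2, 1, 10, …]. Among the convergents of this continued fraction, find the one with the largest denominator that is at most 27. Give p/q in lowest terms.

a_0 = 5: 5/1  (≤ bound)
a_1 = 1: 6/1  (≤ bound)
a_2 = 2: 17/3  (≤ bound)
a_3 = 1: 23/4  (≤ bound)
a_4 = 10: 247/43  (> 27, stop)

23/4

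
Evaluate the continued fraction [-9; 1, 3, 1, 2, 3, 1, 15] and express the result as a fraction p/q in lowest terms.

-7901/962

Collapse the nested fraction from the inside out:
Start with 15.
1 + 1/(15/1) = 1 + 1/15 = 16/15
3 + 1/(16/15) = 3 + 15/16 = 63/16
2 + 1/(63/16) = 2 + 16/63 = 142/63
1 + 1/(142/63) = 1 + 63/142 = 205/142
3 + 1/(205/142) = 3 + 142/205 = 757/205
1 + 1/(757/205) = 1 + 205/757 = 962/757
-9 + 1/(962/757) = -9 + 757/962 = -7901/962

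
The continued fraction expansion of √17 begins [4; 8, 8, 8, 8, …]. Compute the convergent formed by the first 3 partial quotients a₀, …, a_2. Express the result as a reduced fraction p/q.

268/65

Start with 8.
8 + 1/(8/1) = 8 + 1/8 = 65/8
4 + 1/(65/8) = 4 + 8/65 = 268/65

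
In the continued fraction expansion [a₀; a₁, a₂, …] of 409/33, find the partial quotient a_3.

409 ÷ 33 → quotient 12, remainder 13
33 ÷ 13 → quotient 2, remainder 7
13 ÷ 7 → quotient 1, remainder 6
7 ÷ 6 → quotient 1, remainder 1

1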